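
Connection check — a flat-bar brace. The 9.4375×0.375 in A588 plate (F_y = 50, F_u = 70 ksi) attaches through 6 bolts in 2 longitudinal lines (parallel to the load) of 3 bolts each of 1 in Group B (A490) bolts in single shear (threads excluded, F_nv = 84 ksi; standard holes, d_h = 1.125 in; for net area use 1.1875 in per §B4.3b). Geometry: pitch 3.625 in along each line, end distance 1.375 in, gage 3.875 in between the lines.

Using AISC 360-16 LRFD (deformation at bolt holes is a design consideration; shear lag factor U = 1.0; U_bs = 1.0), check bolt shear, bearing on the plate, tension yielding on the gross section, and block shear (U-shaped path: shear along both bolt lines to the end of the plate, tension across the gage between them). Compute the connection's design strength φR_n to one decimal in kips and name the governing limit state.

159.3 kips (gross-section yield governs)

Bolt shear: A_b = π(1)²/4 = 0.7854 in². φR_n = 0.75 × 84 × 0.7854 × 6 × 1 = 296.9 kips.
Bearing (0.375 in plate, F_u = 70 ksi): end bolts L_c = 1.375 − 1.125/2 = 0.8125, R_n = min(1.2×0.8125×0.375×70, 2.4×1×0.375×70) = 25.594 kips/bolt; interior L_c = 3.625 − 1.125 = 2.5, R_n = 63 kips/bolt. φR_n = 0.75 × (2×25.594 + 4×63) = 227.4 kips.
Tension yield (gross): A_g = 9.4375×0.375 = 3.5391 in². φR_n = 0.90 × 50 × 3.5391 = 159.3 kips.
Block shear: shear path 2×[1.375+2×3.625] = 2×8.625 in, A_gv = 6.4688, A_nv = 2×(8.625 − 2.5×1.1875)×0.375 = 4.2422 in²; tension across gage: (3.875 − 1×1.1875)×0.375 = 1.0078 in². R_n = min(0.6×70×4.2422, 0.6×50×6.4688) + 1.0×70×1.0078 = min(178.17, 194.06) + 70.546 = 248.72 kips. φR_n = 0.75 × 248.72 = 186.5 kips.
Governing: min(296.9, 227.4, 159.3, 186.5) = 159.3 kips → gross-section yield.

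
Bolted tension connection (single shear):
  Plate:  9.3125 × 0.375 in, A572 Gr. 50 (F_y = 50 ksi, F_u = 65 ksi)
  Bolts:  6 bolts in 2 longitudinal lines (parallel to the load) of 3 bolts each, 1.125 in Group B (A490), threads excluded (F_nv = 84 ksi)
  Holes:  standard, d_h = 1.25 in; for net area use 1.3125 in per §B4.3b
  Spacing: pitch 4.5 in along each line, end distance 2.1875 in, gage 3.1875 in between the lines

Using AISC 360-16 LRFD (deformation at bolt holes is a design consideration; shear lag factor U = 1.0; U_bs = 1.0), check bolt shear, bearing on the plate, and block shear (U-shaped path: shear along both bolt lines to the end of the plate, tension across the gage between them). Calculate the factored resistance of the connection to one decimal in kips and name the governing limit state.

Bolt shear: A_b = π(1.125)²/4 = 0.99402 in². φR_n = 0.75 × 84 × 0.99402 × 6 × 1 = 375.7 kips.
Bearing (0.375 in plate, F_u = 65 ksi): end bolts L_c = 2.1875 − 1.25/2 = 1.5625, R_n = min(1.2×1.5625×0.375×65, 2.4×1.125×0.375×65) = 45.703 kips/bolt; interior L_c = 4.5 − 1.25 = 3.25, R_n = 65.813 kips/bolt. φR_n = 0.75 × (2×45.703 + 4×65.813) = 266.0 kips.
Block shear: shear path 2×[2.1875+2×4.5] = 2×11.1875 in, A_gv = 8.3906, A_nv = 2×(11.1875 − 2.5×1.3125)×0.375 = 5.9297 in²; tension across gage: (3.1875 − 1×1.3125)×0.375 = 0.70313 in². R_n = min(0.6×65×5.9297, 0.6×50×8.3906) + 1.0×65×0.70313 = min(231.26, 251.72) + 45.703 = 276.96 kips. φR_n = 0.75 × 276.96 = 207.7 kips.
Governing: min(375.7, 266.0, 207.7) = 207.7 kips → block shear.

207.7 kips (block shear governs)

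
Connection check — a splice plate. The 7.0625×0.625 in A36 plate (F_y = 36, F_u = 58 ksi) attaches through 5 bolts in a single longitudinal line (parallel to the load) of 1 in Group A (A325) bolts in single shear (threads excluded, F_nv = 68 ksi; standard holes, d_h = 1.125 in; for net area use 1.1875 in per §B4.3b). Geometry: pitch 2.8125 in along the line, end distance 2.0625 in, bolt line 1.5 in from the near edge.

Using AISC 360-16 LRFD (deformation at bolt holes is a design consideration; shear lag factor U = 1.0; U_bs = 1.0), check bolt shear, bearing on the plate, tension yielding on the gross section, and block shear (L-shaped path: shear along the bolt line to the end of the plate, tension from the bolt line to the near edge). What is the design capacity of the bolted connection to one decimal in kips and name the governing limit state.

143.0 kips (gross-section yield governs)

Bolt shear: A_b = π(1)²/4 = 0.7854 in². φR_n = 0.75 × 68 × 0.7854 × 5 × 1 = 200.3 kips.
Bearing (0.625 in plate, F_u = 58 ksi): end bolts L_c = 2.0625 − 1.125/2 = 1.5, R_n = min(1.2×1.5×0.625×58, 2.4×1×0.625×58) = 65.25 kips/bolt; interior L_c = 2.8125 − 1.125 = 1.6875, R_n = 73.406 kips/bolt. φR_n = 0.75 × (1×65.25 + 4×73.406) = 269.2 kips.
Tension yield (gross): A_g = 7.0625×0.625 = 4.4141 in². φR_n = 0.90 × 36 × 4.4141 = 143.0 kips.
Block shear: shear path 1×[2.0625+4×2.8125] = 1×13.3125 in, A_gv = 8.3203, A_nv = 1×(13.3125 − 4.5×1.1875)×0.625 = 4.9805 in²; tension to near edge: (1.5 − 0.5×1.1875)×0.625 = 0.56641 in². R_n = min(0.6×58×4.9805, 0.6×36×8.3203) + 1.0×58×0.56641 = min(173.32, 179.72) + 32.852 = 206.17 kips. φR_n = 0.75 × 206.17 = 154.6 kips.
Governing: min(200.3, 269.2, 143.0, 154.6) = 143.0 kips → gross-section yield.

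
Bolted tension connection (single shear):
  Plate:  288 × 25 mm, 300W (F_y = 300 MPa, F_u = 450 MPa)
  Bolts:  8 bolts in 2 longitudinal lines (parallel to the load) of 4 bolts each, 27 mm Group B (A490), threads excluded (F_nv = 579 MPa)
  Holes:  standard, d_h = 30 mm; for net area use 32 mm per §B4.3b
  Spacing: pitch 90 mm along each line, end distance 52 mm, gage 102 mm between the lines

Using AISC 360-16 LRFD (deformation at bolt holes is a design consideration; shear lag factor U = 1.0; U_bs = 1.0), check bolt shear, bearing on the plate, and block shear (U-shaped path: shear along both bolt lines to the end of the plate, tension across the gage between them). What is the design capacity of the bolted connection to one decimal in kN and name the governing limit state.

1989.1 kN (bolt shear governs)

Bolt shear: A_b = π(27)²/4 = 572.56 mm². φR_n = 0.75 × 579 × 572.56 × 8 × 1 = 1989.1 kN.
Bearing (25 mm plate, F_u = 450 MPa): end bolts L_c = 52 − 30/2 = 37, R_n = min(1.2×37×25×450, 2.4×27×25×450) = 499.5 kN/bolt; interior L_c = 90 − 30 = 60, R_n = 729 kN/bolt. φR_n = 0.75 × (2×499.5 + 6×729) = 4029.8 kN.
Block shear: shear path 2×[52+3×90] = 2×322 mm, A_gv = 16100, A_nv = 2×(322 − 3.5×32)×25 = 10500 mm²; tension across gage: (102 − 1×32)×25 = 1750 mm². R_n = min(0.6×450×10500, 0.6×300×16100) + 1.0×450×1750 = min(2835, 2898) + 787.5 = 3622.5 kN. φR_n = 0.75 × 3622.5 = 2716.9 kN.
Governing: min(1989.1, 4029.8, 2716.9) = 1989.1 kN → bolt shear.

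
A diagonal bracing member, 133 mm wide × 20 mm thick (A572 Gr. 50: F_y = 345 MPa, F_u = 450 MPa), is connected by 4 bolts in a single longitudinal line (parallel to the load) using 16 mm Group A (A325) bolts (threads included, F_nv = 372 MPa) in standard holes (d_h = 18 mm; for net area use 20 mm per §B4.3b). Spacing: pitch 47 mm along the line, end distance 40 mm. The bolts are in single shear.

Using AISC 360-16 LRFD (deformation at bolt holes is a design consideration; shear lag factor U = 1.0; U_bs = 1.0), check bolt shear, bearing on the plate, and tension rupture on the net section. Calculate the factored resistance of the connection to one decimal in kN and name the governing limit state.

Bolt shear: A_b = π(16)²/4 = 201.06 mm². φR_n = 0.75 × 372 × 201.06 × 4 × 1 = 224.4 kN.
Bearing (20 mm plate, F_u = 450 MPa): end bolts L_c = 40 − 18/2 = 31, R_n = min(1.2×31×20×450, 2.4×16×20×450) = 334.8 kN/bolt; interior L_c = 47 − 18 = 29, R_n = 313.2 kN/bolt. φR_n = 0.75 × (1×334.8 + 3×313.2) = 955.8 kN.
Tension rupture (net): A_n = (133 − 1×20)×20 = 2260 mm² (U = 1.0, A_e = A_n). φR_n = 0.75 × 450 × 2260 = 762.8 kN.
Governing: min(224.4, 955.8, 762.8) = 224.4 kN → bolt shear.

224.4 kN (bolt shear governs)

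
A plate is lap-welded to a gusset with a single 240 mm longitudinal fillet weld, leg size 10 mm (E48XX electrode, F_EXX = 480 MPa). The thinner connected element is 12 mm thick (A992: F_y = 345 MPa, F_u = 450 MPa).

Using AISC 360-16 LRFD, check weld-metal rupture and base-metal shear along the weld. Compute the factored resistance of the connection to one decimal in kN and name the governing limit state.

366.5 kN (weld metal governs)

Weld metal: throat = 0.707×10 = 7.07 mm, L = 240 mm. φR_n = 0.75 × 0.6 × 480 × 7.07 × 240 = 366.5 kN.
Base metal shear (12 mm plate): yield φR_n = 1.0×0.6×345×12×240 = 596.2 kN; rupture φR_n = 0.75×0.6×450×12×240 = 583.2 kN; take 583.2 kN (rupture).
Governing: min(366.5, 583.2) = 366.5 kN → weld metal.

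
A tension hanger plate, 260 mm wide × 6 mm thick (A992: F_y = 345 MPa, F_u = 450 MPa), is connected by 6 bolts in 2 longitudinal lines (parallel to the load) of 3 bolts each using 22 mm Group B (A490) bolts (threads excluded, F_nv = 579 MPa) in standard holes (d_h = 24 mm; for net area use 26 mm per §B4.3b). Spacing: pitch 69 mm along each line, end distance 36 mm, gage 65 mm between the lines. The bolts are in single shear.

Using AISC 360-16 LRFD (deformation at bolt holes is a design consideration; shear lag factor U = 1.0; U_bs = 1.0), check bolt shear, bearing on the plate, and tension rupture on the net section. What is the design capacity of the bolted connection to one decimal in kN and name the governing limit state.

Bolt shear: A_b = π(22)²/4 = 380.13 mm². φR_n = 0.75 × 579 × 380.13 × 6 × 1 = 990.4 kN.
Bearing (6 mm plate, F_u = 450 MPa): end bolts L_c = 36 − 24/2 = 24, R_n = min(1.2×24×6×450, 2.4×22×6×450) = 77.76 kN/bolt; interior L_c = 69 − 24 = 45, R_n = 142.56 kN/bolt. φR_n = 0.75 × (2×77.76 + 4×142.56) = 544.3 kN.
Tension rupture (net): A_n = (260 − 2×26)×6 = 1248 mm² (U = 1.0, A_e = A_n). φR_n = 0.75 × 450 × 1248 = 421.2 kN.
Governing: min(990.4, 544.3, 421.2) = 421.2 kN → net-section rupture.

421.2 kN (net-section rupture governs)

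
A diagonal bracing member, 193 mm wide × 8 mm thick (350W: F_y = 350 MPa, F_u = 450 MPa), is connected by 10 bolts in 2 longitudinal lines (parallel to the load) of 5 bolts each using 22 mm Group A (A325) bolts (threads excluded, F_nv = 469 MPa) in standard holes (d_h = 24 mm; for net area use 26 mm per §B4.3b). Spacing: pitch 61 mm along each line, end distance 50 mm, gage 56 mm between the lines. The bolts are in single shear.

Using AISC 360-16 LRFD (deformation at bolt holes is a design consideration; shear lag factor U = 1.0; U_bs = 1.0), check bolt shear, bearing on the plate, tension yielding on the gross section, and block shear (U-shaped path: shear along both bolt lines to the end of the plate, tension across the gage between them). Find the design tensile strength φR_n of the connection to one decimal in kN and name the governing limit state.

486.4 kN (gross-section yield governs)

Bolt shear: A_b = π(22)²/4 = 380.13 mm². φR_n = 0.75 × 469 × 380.13 × 10 × 1 = 1337.1 kN.
Bearing (8 mm plate, F_u = 450 MPa): end bolts L_c = 50 − 24/2 = 38, R_n = min(1.2×38×8×450, 2.4×22×8×450) = 164.16 kN/bolt; interior L_c = 61 − 24 = 37, R_n = 159.84 kN/bolt. φR_n = 0.75 × (2×164.16 + 8×159.84) = 1205.3 kN.
Tension yield (gross): A_g = 193×8 = 1544 mm². φR_n = 0.90 × 350 × 1544 = 486.4 kN.
Block shear: shear path 2×[50+4×61] = 2×294 mm, A_gv = 4704, A_nv = 2×(294 − 4.5×26)×8 = 2832 mm²; tension across gage: (56 − 1×26)×8 = 240 mm². R_n = min(0.6×450×2832, 0.6×350×4704) + 1.0×450×240 = min(764.64, 987.84) + 108 = 872.64 kN. φR_n = 0.75 × 872.64 = 654.5 kN.
Governing: min(1337.1, 1205.3, 486.4, 654.5) = 486.4 kN → gross-section yield.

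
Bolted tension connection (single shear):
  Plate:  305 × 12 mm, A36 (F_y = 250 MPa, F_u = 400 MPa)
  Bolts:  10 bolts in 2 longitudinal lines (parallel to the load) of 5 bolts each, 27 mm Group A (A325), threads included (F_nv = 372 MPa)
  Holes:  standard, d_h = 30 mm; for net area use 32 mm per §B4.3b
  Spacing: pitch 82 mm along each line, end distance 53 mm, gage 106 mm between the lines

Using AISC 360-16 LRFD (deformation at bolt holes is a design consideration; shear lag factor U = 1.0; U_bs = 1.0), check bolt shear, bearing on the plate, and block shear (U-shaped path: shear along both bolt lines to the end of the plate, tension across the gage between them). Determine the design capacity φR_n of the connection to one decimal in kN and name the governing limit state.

1290.2 kN (block shear governs)

Bolt shear: A_b = π(27)²/4 = 572.56 mm². φR_n = 0.75 × 372 × 572.56 × 10 × 1 = 1597.4 kN.
Bearing (12 mm plate, F_u = 400 MPa): end bolts L_c = 53 − 30/2 = 38, R_n = min(1.2×38×12×400, 2.4×27×12×400) = 218.88 kN/bolt; interior L_c = 82 − 30 = 52, R_n = 299.52 kN/bolt. φR_n = 0.75 × (2×218.88 + 8×299.52) = 2125.4 kN.
Block shear: shear path 2×[53+4×82] = 2×381 mm, A_gv = 9144, A_nv = 2×(381 − 4.5×32)×12 = 5688 mm²; tension across gage: (106 − 1×32)×12 = 888 mm². R_n = min(0.6×400×5688, 0.6×250×9144) + 1.0×400×888 = min(1365.1, 1371.6) + 355.2 = 1720.3 kN. φR_n = 0.75 × 1720.3 = 1290.2 kN.
Governing: min(1597.4, 2125.4, 1290.2) = 1290.2 kN → block shear.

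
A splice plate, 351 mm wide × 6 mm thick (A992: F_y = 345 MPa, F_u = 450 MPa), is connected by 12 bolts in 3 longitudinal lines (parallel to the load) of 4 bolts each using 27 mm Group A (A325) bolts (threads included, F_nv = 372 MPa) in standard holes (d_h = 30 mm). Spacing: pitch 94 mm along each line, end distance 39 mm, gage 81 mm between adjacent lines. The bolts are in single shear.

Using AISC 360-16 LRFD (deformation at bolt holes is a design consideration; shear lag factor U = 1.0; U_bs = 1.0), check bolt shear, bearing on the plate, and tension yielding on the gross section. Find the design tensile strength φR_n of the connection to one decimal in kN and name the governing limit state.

653.9 kN (gross-section yield governs)

Bolt shear: A_b = π(27)²/4 = 572.56 mm². φR_n = 0.75 × 372 × 572.56 × 12 × 1 = 1916.9 kN.
Bearing (6 mm plate, F_u = 450 MPa): end bolts L_c = 39 − 30/2 = 24, R_n = min(1.2×24×6×450, 2.4×27×6×450) = 77.76 kN/bolt; interior L_c = 94 − 30 = 64, R_n = 174.96 kN/bolt. φR_n = 0.75 × (3×77.76 + 9×174.96) = 1355.9 kN.
Tension yield (gross): A_g = 351×6 = 2106 mm². φR_n = 0.90 × 345 × 2106 = 653.9 kN.
Governing: min(1916.9, 1355.9, 653.9) = 653.9 kN → gross-section yield.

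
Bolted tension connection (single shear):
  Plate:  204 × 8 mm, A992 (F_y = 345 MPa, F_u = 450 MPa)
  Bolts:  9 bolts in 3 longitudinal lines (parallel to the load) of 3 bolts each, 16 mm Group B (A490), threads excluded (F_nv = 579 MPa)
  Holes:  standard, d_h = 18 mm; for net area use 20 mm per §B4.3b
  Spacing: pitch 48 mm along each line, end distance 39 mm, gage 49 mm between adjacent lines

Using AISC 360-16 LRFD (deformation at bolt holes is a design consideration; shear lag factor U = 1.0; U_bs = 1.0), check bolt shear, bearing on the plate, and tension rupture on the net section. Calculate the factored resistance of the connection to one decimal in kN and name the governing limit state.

Bolt shear: A_b = π(16)²/4 = 201.06 mm². φR_n = 0.75 × 579 × 201.06 × 9 × 1 = 785.8 kN.
Bearing (8 mm plate, F_u = 450 MPa): end bolts L_c = 39 − 18/2 = 30, R_n = min(1.2×30×8×450, 2.4×16×8×450) = 129.6 kN/bolt; interior L_c = 48 − 18 = 30, R_n = 129.6 kN/bolt. φR_n = 0.75 × (3×129.6 + 6×129.6) = 874.8 kN.
Tension rupture (net): A_n = (204 − 3×20)×8 = 1152 mm² (U = 1.0, A_e = A_n). φR_n = 0.75 × 450 × 1152 = 388.8 kN.
Governing: min(785.8, 874.8, 388.8) = 388.8 kN → net-section rupture.

388.8 kN (net-section rupture governs)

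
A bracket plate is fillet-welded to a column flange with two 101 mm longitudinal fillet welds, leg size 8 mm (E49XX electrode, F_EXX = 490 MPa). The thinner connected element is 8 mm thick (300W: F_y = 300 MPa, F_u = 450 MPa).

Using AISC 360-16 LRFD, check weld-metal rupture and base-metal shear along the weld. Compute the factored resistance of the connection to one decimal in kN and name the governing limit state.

251.9 kN (weld metal governs)

Weld metal: throat = 0.707×8 = 5.656 mm, L = 2×101 = 202 mm. φR_n = 0.75 × 0.6 × 490 × 5.656 × 202 = 251.9 kN.
Base metal shear (8 mm plate): yield φR_n = 1.0×0.6×300×8×202 = 290.9 kN; rupture φR_n = 0.75×0.6×450×8×202 = 327.2 kN; take 290.9 kN (yield).
Governing: min(251.9, 290.9) = 251.9 kN → weld metal.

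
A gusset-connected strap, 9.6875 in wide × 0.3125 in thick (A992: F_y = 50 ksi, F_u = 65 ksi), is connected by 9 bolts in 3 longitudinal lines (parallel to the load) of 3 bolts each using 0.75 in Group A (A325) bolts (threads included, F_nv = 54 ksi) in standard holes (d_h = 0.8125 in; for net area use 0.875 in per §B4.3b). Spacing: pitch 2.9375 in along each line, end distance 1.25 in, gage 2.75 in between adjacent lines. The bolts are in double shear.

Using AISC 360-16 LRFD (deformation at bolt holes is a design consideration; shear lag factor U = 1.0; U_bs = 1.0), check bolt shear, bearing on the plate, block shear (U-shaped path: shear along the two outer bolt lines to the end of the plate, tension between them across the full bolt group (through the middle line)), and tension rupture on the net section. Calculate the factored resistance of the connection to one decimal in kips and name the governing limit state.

107.6 kips (net-section rupture governs)

Bolt shear: A_b = π(0.75)²/4 = 0.44179 in². φR_n = 0.75 × 54 × 0.44179 × 9 × 2 = 322.1 kips.
Bearing (0.3125 in plate, F_u = 65 ksi): end bolts L_c = 1.25 − 0.8125/2 = 0.84375, R_n = min(1.2×0.84375×0.3125×65, 2.4×0.75×0.3125×65) = 20.566 kips/bolt; interior L_c = 2.9375 − 0.8125 = 2.125, R_n = 36.563 kips/bolt. φR_n = 0.75 × (3×20.566 + 6×36.563) = 210.8 kips.
Block shear: shear path 2×[1.25+2×2.9375] = 2×7.125 in, A_gv = 4.4531, A_nv = 2×(7.125 − 2.5×0.875)×0.3125 = 3.0859 in²; tension across gage: (5.5 − 2×0.875)×0.3125 = 1.1719 in². R_n = min(0.6×65×3.0859, 0.6×50×4.4531) + 1.0×65×1.1719 = min(120.35, 133.59) + 76.174 = 196.52 kips. φR_n = 0.75 × 196.52 = 147.4 kips.
Tension rupture (net): A_n = (9.6875 − 3×0.875)×0.3125 = 2.207 in² (U = 1.0, A_e = A_n). φR_n = 0.75 × 65 × 2.207 = 107.6 kips.
Governing: min(322.1, 210.8, 147.4, 107.6) = 107.6 kips → net-section rupture.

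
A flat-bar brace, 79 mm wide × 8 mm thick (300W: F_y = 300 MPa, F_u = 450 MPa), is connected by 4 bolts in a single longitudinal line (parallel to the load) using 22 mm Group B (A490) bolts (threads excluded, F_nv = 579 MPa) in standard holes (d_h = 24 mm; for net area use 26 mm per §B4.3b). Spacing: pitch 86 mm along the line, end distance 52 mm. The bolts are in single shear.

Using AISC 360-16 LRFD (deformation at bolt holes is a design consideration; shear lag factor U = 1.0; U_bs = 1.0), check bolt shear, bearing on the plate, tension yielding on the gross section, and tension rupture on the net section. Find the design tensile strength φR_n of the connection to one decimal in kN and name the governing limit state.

143.1 kN (net-section rupture governs)

Bolt shear: A_b = π(22)²/4 = 380.13 mm². φR_n = 0.75 × 579 × 380.13 × 4 × 1 = 660.3 kN.
Bearing (8 mm plate, F_u = 450 MPa): end bolts L_c = 52 − 24/2 = 40, R_n = min(1.2×40×8×450, 2.4×22×8×450) = 172.8 kN/bolt; interior L_c = 86 − 24 = 62, R_n = 190.08 kN/bolt. φR_n = 0.75 × (1×172.8 + 3×190.08) = 557.3 kN.
Tension yield (gross): A_g = 79×8 = 632 mm². φR_n = 0.90 × 300 × 632 = 170.6 kN.
Tension rupture (net): A_n = (79 − 1×26)×8 = 424 mm² (U = 1.0, A_e = A_n). φR_n = 0.75 × 450 × 424 = 143.1 kN.
Governing: min(660.3, 557.3, 170.6, 143.1) = 143.1 kN → net-section rupture.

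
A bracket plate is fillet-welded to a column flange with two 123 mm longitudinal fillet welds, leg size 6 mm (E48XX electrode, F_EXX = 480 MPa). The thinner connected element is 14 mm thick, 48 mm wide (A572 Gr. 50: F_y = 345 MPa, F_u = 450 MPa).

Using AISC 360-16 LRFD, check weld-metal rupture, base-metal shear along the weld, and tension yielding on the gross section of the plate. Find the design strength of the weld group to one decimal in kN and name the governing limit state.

208.7 kN (gross-section yield governs)

Weld metal: throat = 0.707×6 = 4.242 mm, L = 2×123 = 246 mm. φR_n = 0.75 × 0.6 × 480 × 4.242 × 246 = 225.4 kN.
Base metal shear (14 mm plate): yield φR_n = 1.0×0.6×345×14×246 = 712.9 kN; rupture φR_n = 0.75×0.6×450×14×246 = 697.4 kN; take 697.4 kN (rupture).
Tension yield (gross): A_g = 48×14 = 672 mm². φR_n = 0.90 × 345 × 672 = 208.7 kN.
Governing: min(225.4, 697.4, 208.7) = 208.7 kN → gross-section yield.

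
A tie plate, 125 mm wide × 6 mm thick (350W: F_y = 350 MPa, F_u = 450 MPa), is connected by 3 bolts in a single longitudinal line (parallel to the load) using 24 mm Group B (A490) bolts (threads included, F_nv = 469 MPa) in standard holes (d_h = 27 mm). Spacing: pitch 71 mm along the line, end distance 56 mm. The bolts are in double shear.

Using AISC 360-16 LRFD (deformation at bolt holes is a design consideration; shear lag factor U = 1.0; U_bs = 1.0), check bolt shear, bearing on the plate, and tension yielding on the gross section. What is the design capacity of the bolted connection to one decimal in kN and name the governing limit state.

Bolt shear: A_b = π(24)²/4 = 452.39 mm². φR_n = 0.75 × 469 × 452.39 × 3 × 2 = 954.8 kN.
Bearing (6 mm plate, F_u = 450 MPa): end bolts L_c = 56 − 27/2 = 42.5, R_n = min(1.2×42.5×6×450, 2.4×24×6×450) = 137.7 kN/bolt; interior L_c = 71 − 27 = 44, R_n = 142.56 kN/bolt. φR_n = 0.75 × (1×137.7 + 2×142.56) = 317.1 kN.
Tension yield (gross): A_g = 125×6 = 750 mm². φR_n = 0.90 × 350 × 750 = 236.3 kN.
Governing: min(954.8, 317.1, 236.3) = 236.3 kN → gross-section yield.

236.3 kN (gross-section yield governs)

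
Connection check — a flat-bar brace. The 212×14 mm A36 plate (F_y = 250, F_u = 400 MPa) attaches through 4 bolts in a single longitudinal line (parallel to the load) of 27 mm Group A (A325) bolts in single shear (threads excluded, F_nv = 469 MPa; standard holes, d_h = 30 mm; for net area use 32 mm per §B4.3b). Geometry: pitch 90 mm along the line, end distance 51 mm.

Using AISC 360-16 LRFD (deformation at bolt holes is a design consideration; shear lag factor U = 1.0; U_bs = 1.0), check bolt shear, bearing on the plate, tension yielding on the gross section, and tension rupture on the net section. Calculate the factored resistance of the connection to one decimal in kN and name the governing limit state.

Bolt shear: A_b = π(27)²/4 = 572.56 mm². φR_n = 0.75 × 469 × 572.56 × 4 × 1 = 805.6 kN.
Bearing (14 mm plate, F_u = 400 MPa): end bolts L_c = 51 − 30/2 = 36, R_n = min(1.2×36×14×400, 2.4×27×14×400) = 241.92 kN/bolt; interior L_c = 90 − 30 = 60, R_n = 362.88 kN/bolt. φR_n = 0.75 × (1×241.92 + 3×362.88) = 997.9 kN.
Tension yield (gross): A_g = 212×14 = 2968 mm². φR_n = 0.90 × 250 × 2968 = 667.8 kN.
Tension rupture (net): A_n = (212 − 1×32)×14 = 2520 mm² (U = 1.0, A_e = A_n). φR_n = 0.75 × 400 × 2520 = 756.0 kN.
Governing: min(805.6, 997.9, 667.8, 756.0) = 667.8 kN → gross-section yield.

667.8 kN (gross-section yield governs)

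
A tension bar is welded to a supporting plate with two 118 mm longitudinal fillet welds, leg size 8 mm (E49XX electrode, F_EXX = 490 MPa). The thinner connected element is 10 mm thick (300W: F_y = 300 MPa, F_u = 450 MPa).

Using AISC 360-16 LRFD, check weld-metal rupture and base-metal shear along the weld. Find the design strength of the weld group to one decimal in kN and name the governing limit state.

Weld metal: throat = 0.707×8 = 5.656 mm, L = 2×118 = 236 mm. φR_n = 0.75 × 0.6 × 490 × 5.656 × 236 = 294.3 kN.
Base metal shear (10 mm plate): yield φR_n = 1.0×0.6×300×10×236 = 424.8 kN; rupture φR_n = 0.75×0.6×450×10×236 = 477.9 kN; take 424.8 kN (yield).
Governing: min(294.3, 424.8) = 294.3 kN → weld metal.

294.3 kN (weld metal governs)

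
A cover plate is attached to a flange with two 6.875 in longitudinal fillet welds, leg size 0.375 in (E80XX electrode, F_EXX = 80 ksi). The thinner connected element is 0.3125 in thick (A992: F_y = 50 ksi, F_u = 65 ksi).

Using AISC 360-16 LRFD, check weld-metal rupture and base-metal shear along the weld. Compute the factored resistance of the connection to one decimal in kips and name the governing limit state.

Weld metal: throat = 0.707×0.375 = 0.26513 in, L = 2×6.875 = 13.75 in. φR_n = 0.75 × 0.6 × 80 × 0.26513 × 13.75 = 131.2 kips.
Base metal shear (0.3125 in plate): yield φR_n = 1.0×0.6×50×0.3125×13.75 = 128.9 kips; rupture φR_n = 0.75×0.6×65×0.3125×13.75 = 125.7 kips; take 125.7 kips (rupture).
Governing: min(131.2, 125.7) = 125.7 kips → base-metal shear.

125.7 kips (base-metal shear governs)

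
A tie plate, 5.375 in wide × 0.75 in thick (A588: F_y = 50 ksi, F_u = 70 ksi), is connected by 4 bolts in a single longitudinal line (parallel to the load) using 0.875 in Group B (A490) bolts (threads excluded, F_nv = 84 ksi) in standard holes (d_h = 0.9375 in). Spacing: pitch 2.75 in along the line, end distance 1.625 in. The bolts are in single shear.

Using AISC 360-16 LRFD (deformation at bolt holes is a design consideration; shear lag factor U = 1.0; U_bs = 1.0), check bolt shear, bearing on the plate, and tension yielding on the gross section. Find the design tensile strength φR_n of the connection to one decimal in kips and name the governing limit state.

Bolt shear: A_b = π(0.875)²/4 = 0.60132 in². φR_n = 0.75 × 84 × 0.60132 × 4 × 1 = 151.5 kips.
Bearing (0.75 in plate, F_u = 70 ksi): end bolts L_c = 1.625 − 0.9375/2 = 1.15625, R_n = min(1.2×1.15625×0.75×70, 2.4×0.875×0.75×70) = 72.844 kips/bolt; interior L_c = 2.75 − 0.9375 = 1.8125, R_n = 110.25 kips/bolt. φR_n = 0.75 × (1×72.844 + 3×110.25) = 302.7 kips.
Tension yield (gross): A_g = 5.375×0.75 = 4.0313 in². φR_n = 0.90 × 50 × 4.0313 = 181.4 kips.
Governing: min(151.5, 302.7, 181.4) = 151.5 kips → bolt shear.

151.5 kips (bolt shear governs)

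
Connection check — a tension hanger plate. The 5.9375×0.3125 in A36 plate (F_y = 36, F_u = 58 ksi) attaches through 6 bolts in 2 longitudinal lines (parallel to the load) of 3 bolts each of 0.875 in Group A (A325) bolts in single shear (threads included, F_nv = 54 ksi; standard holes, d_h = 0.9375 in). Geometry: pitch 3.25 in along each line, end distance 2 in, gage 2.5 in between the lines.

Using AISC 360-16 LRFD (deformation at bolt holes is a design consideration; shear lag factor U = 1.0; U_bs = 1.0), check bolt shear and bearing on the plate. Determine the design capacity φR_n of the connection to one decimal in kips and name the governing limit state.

146.1 kips (bolt shear governs)

Bolt shear: A_b = π(0.875)²/4 = 0.60132 in². φR_n = 0.75 × 54 × 0.60132 × 6 × 1 = 146.1 kips.
Bearing (0.3125 in plate, F_u = 58 ksi): end bolts L_c = 2 − 0.9375/2 = 1.53125, R_n = min(1.2×1.53125×0.3125×58, 2.4×0.875×0.3125×58) = 33.305 kips/bolt; interior L_c = 3.25 − 0.9375 = 2.3125, R_n = 38.063 kips/bolt. φR_n = 0.75 × (2×33.305 + 4×38.063) = 164.1 kips.
Governing: min(146.1, 164.1) = 146.1 kips → bolt shear.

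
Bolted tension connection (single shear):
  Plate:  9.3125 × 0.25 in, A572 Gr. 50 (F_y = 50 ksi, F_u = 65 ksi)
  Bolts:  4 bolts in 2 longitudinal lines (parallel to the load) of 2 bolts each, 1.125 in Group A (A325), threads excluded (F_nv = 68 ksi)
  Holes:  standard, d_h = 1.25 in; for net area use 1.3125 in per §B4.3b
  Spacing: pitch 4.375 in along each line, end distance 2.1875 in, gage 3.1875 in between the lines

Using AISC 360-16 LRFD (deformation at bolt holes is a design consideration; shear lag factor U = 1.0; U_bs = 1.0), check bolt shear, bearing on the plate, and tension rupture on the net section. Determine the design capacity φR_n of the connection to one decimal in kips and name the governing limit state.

Bolt shear: A_b = π(1.125)²/4 = 0.99402 in². φR_n = 0.75 × 68 × 0.99402 × 4 × 1 = 202.8 kips.
Bearing (0.25 in plate, F_u = 65 ksi): end bolts L_c = 2.1875 − 1.25/2 = 1.5625, R_n = min(1.2×1.5625×0.25×65, 2.4×1.125×0.25×65) = 30.469 kips/bolt; interior L_c = 4.375 − 1.25 = 3.125, R_n = 43.875 kips/bolt. φR_n = 0.75 × (2×30.469 + 2×43.875) = 111.5 kips.
Tension rupture (net): A_n = (9.3125 − 2×1.3125)×0.25 = 1.6719 in² (U = 1.0, A_e = A_n). φR_n = 0.75 × 65 × 1.6719 = 81.5 kips.
Governing: min(202.8, 111.5, 81.5) = 81.5 kips → net-section rupture.

81.5 kips (net-section rupture governs)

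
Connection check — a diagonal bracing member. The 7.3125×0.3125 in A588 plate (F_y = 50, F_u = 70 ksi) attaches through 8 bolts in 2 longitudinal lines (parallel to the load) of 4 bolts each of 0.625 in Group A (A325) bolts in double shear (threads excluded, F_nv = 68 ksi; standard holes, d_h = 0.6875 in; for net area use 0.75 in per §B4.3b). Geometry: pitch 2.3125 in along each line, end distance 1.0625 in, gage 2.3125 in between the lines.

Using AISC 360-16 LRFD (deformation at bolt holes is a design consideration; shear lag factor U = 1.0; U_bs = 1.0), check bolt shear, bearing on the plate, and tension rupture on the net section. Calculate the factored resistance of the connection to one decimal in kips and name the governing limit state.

Bolt shear: A_b = π(0.625)²/4 = 0.3068 in². φR_n = 0.75 × 68 × 0.3068 × 8 × 2 = 250.3 kips.
Bearing (0.3125 in plate, F_u = 70 ksi): end bolts L_c = 1.0625 − 0.6875/2 = 0.71875, R_n = min(1.2×0.71875×0.3125×70, 2.4×0.625×0.3125×70) = 18.867 kips/bolt; interior L_c = 2.3125 − 0.6875 = 1.625, R_n = 32.813 kips/bolt. φR_n = 0.75 × (2×18.867 + 6×32.813) = 176.0 kips.
Tension rupture (net): A_n = (7.3125 − 2×0.75)×0.3125 = 1.8164 in² (U = 1.0, A_e = A_n). φR_n = 0.75 × 70 × 1.8164 = 95.4 kips.
Governing: min(250.3, 176.0, 95.4) = 95.4 kips → net-section rupture.

95.4 kips (net-section rupture governs)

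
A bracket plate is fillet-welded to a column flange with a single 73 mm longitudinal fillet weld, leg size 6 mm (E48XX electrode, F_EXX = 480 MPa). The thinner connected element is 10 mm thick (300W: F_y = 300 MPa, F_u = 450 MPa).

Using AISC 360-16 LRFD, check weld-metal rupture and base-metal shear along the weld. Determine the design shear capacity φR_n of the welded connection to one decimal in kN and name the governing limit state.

Weld metal: throat = 0.707×6 = 4.242 mm, L = 73 mm. φR_n = 0.75 × 0.6 × 480 × 4.242 × 73 = 66.9 kN.
Base metal shear (10 mm plate): yield φR_n = 1.0×0.6×300×10×73 = 131.4 kN; rupture φR_n = 0.75×0.6×450×10×73 = 147.8 kN; take 131.4 kN (yield).
Governing: min(66.9, 131.4) = 66.9 kN → weld metal.

66.9 kN (weld metal governs)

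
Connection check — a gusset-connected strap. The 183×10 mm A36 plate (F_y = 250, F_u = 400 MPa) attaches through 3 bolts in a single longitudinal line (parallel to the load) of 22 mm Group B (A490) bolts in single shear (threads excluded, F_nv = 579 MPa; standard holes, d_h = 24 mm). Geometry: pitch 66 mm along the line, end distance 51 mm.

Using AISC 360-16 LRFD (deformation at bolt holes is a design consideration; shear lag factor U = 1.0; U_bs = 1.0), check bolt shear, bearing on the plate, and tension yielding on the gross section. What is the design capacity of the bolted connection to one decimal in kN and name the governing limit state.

411.8 kN (gross-section yield governs)

Bolt shear: A_b = π(22)²/4 = 380.13 mm². φR_n = 0.75 × 579 × 380.13 × 3 × 1 = 495.2 kN.
Bearing (10 mm plate, F_u = 400 MPa): end bolts L_c = 51 − 24/2 = 39, R_n = min(1.2×39×10×400, 2.4×22×10×400) = 187.2 kN/bolt; interior L_c = 66 − 24 = 42, R_n = 201.6 kN/bolt. φR_n = 0.75 × (1×187.2 + 2×201.6) = 442.8 kN.
Tension yield (gross): A_g = 183×10 = 1830 mm². φR_n = 0.90 × 250 × 1830 = 411.8 kN.
Governing: min(495.2, 442.8, 411.8) = 411.8 kN → gross-section yield.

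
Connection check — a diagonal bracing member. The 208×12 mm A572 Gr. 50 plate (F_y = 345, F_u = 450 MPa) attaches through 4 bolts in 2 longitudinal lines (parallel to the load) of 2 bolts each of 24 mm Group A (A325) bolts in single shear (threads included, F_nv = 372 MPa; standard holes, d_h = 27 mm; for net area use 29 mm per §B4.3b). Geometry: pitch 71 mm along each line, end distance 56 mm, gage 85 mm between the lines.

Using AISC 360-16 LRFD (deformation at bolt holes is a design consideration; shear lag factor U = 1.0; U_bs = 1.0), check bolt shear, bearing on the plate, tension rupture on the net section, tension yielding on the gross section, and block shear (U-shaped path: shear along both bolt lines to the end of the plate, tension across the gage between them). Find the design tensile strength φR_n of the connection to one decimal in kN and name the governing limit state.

504.9 kN (bolt shear governs)

Bolt shear: A_b = π(24)²/4 = 452.39 mm². φR_n = 0.75 × 372 × 452.39 × 4 × 1 = 504.9 kN.
Bearing (12 mm plate, F_u = 450 MPa): end bolts L_c = 56 − 27/2 = 42.5, R_n = min(1.2×42.5×12×450, 2.4×24×12×450) = 275.4 kN/bolt; interior L_c = 71 − 27 = 44, R_n = 285.12 kN/bolt. φR_n = 0.75 × (2×275.4 + 2×285.12) = 840.8 kN.
Tension rupture (net): A_n = (208 − 2×29)×12 = 1800 mm² (U = 1.0, A_e = A_n). φR_n = 0.75 × 450 × 1800 = 607.5 kN.
Tension yield (gross): A_g = 208×12 = 2496 mm². φR_n = 0.90 × 345 × 2496 = 775.0 kN.
Block shear: shear path 2×[56+1×71] = 2×127 mm, A_gv = 3048, A_nv = 2×(127 − 1.5×29)×12 = 2004 mm²; tension across gage: (85 − 1×29)×12 = 672 mm². R_n = min(0.6×450×2004, 0.6×345×3048) + 1.0×450×672 = min(541.08, 630.94) + 302.4 = 843.48 kN. φR_n = 0.75 × 843.48 = 632.6 kN.
Governing: min(504.9, 840.8, 607.5, 775.0, 632.6) = 504.9 kN → bolt shear.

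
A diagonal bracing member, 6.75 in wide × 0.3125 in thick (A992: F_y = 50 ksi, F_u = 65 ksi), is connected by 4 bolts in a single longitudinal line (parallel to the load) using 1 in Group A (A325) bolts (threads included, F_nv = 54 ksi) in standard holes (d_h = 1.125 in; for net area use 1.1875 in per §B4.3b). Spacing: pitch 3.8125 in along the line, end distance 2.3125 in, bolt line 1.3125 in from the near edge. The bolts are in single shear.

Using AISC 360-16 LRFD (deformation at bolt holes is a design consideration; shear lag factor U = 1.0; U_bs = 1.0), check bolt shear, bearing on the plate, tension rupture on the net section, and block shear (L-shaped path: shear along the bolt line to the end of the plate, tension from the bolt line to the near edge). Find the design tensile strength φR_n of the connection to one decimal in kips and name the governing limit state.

Bolt shear: A_b = π(1)²/4 = 0.7854 in². φR_n = 0.75 × 54 × 0.7854 × 4 × 1 = 127.2 kips.
Bearing (0.3125 in plate, F_u = 65 ksi): end bolts L_c = 2.3125 − 1.125/2 = 1.75, R_n = min(1.2×1.75×0.3125×65, 2.4×1×0.3125×65) = 42.656 kips/bolt; interior L_c = 3.8125 − 1.125 = 2.6875, R_n = 48.75 kips/bolt. φR_n = 0.75 × (1×42.656 + 3×48.75) = 141.7 kips.
Tension rupture (net): A_n = (6.75 − 1×1.1875)×0.3125 = 1.7383 in² (U = 1.0, A_e = A_n). φR_n = 0.75 × 65 × 1.7383 = 84.7 kips.
Block shear: shear path 1×[2.3125+3×3.8125] = 1×13.75 in, A_gv = 4.2969, A_nv = 1×(13.75 − 3.5×1.1875)×0.3125 = 2.998 in²; tension to near edge: (1.3125 − 0.5×1.1875)×0.3125 = 0.22461 in². R_n = min(0.6×65×2.998, 0.6×50×4.2969) + 1.0×65×0.22461 = min(116.92, 128.91) + 14.6 = 131.52 kips. φR_n = 0.75 × 131.52 = 98.6 kips.
Governing: min(127.2, 141.7, 84.7, 98.6) = 84.7 kips → net-section rupture.

84.7 kips (net-section rupture governs)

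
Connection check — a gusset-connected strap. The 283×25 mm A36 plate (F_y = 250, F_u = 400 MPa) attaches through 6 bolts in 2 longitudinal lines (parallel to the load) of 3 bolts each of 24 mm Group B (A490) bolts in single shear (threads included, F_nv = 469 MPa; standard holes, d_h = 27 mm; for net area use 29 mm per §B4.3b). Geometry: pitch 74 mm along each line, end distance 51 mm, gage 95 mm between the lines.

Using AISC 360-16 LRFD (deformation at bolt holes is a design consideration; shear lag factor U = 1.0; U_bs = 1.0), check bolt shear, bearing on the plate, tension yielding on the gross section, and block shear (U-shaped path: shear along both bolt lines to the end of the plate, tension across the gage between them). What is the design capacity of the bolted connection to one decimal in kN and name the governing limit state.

954.8 kN (bolt shear governs)

Bolt shear: A_b = π(24)²/4 = 452.39 mm². φR_n = 0.75 × 469 × 452.39 × 6 × 1 = 954.8 kN.
Bearing (25 mm plate, F_u = 400 MPa): end bolts L_c = 51 − 27/2 = 37.5, R_n = min(1.2×37.5×25×400, 2.4×24×25×400) = 450 kN/bolt; interior L_c = 74 − 27 = 47, R_n = 564 kN/bolt. φR_n = 0.75 × (2×450 + 4×564) = 2367.0 kN.
Tension yield (gross): A_g = 283×25 = 7075 mm². φR_n = 0.90 × 250 × 7075 = 1591.9 kN.
Block shear: shear path 2×[51+2×74] = 2×199 mm, A_gv = 9950, A_nv = 2×(199 − 2.5×29)×25 = 6325 mm²; tension across gage: (95 − 1×29)×25 = 1650 mm². R_n = min(0.6×400×6325, 0.6×250×9950) + 1.0×400×1650 = min(1518, 1492.5) + 660 = 2152.5 kN. φR_n = 0.75 × 2152.5 = 1614.4 kN.
Governing: min(954.8, 2367.0, 1591.9, 1614.4) = 954.8 kN → bolt shear.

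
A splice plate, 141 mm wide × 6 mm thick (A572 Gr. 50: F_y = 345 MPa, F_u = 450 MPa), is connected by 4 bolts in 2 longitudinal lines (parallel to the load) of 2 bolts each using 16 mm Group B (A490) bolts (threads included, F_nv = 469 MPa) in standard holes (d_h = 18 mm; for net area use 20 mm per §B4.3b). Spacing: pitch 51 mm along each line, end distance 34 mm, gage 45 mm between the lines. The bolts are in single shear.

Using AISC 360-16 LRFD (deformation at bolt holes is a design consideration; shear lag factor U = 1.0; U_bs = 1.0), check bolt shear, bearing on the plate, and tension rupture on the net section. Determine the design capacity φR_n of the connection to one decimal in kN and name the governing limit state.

204.5 kN (net-section rupture governs)

Bolt shear: A_b = π(16)²/4 = 201.06 mm². φR_n = 0.75 × 469 × 201.06 × 4 × 1 = 282.9 kN.
Bearing (6 mm plate, F_u = 450 MPa): end bolts L_c = 34 − 18/2 = 25, R_n = min(1.2×25×6×450, 2.4×16×6×450) = 81 kN/bolt; interior L_c = 51 − 18 = 33, R_n = 103.68 kN/bolt. φR_n = 0.75 × (2×81 + 2×103.68) = 277.0 kN.
Tension rupture (net): A_n = (141 − 2×20)×6 = 606 mm² (U = 1.0, A_e = A_n). φR_n = 0.75 × 450 × 606 = 204.5 kN.
Governing: min(282.9, 277.0, 204.5) = 204.5 kN → net-section rupture.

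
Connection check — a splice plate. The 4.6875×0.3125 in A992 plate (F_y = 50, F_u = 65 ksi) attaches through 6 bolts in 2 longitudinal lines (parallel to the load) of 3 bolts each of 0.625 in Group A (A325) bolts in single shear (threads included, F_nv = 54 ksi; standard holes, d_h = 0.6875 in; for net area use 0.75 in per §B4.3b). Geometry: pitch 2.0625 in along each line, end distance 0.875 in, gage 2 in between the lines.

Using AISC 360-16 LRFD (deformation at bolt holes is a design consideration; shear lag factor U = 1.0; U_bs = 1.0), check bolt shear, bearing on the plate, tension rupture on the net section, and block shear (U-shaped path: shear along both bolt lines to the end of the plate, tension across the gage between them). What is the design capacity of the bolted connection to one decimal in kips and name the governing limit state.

48.6 kips (net-section rupture governs)

Bolt shear: A_b = π(0.625)²/4 = 0.3068 in². φR_n = 0.75 × 54 × 0.3068 × 6 × 1 = 74.6 kips.
Bearing (0.3125 in plate, F_u = 65 ksi): end bolts L_c = 0.875 − 0.6875/2 = 0.53125, R_n = min(1.2×0.53125×0.3125×65, 2.4×0.625×0.3125×65) = 12.949 kips/bolt; interior L_c = 2.0625 − 0.6875 = 1.375, R_n = 30.469 kips/bolt. φR_n = 0.75 × (2×12.949 + 4×30.469) = 110.8 kips.
Tension rupture (net): A_n = (4.6875 − 2×0.75)×0.3125 = 0.99609 in² (U = 1.0, A_e = A_n). φR_n = 0.75 × 65 × 0.99609 = 48.6 kips.
Block shear: shear path 2×[0.875+2×2.0625] = 2×5 in, A_gv = 3.125, A_nv = 2×(5 − 2.5×0.75)×0.3125 = 1.9531 in²; tension across gage: (2 − 1×0.75)×0.3125 = 0.39063 in². R_n = min(0.6×65×1.9531, 0.6×50×3.125) + 1.0×65×0.39063 = min(76.171, 93.75) + 25.391 = 101.56 kips. φR_n = 0.75 × 101.56 = 76.2 kips.
Governing: min(74.6, 110.8, 48.6, 76.2) = 48.6 kips → net-section rupture.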